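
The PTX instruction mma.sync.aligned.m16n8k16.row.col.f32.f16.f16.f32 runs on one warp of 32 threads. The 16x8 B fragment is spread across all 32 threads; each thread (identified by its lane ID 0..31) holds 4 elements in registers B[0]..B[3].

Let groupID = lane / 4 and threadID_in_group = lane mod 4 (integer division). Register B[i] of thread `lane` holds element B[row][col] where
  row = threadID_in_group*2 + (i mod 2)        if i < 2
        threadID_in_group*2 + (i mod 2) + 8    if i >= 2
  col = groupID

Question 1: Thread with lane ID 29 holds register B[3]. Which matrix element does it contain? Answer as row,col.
29: gid=7,tid=1
[3] (1*2+1+8,7) = (11,7)

11,7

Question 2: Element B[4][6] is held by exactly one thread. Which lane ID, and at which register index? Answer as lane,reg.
c=6⇒gr=6  r=4⇒Rb=0,th=2,odd=0
L=6*4+2=26  i=0*2+0=0

26,0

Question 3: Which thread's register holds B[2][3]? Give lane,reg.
13,0

c=3->g=3  r=2->rb=0,t=1,b0=0
L=3*4+1=13  i=0*2+0=0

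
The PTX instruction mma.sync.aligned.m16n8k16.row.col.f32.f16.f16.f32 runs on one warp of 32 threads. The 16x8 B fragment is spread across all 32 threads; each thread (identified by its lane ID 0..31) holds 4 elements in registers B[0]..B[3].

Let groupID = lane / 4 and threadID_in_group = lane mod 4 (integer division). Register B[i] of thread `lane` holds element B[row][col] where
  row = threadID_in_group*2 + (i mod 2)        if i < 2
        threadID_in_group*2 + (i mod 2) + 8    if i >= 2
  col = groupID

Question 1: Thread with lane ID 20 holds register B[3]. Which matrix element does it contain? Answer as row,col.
9,5

lane 20: gid=5 (20/4), tid=0 (20%4)
i=3: r=0*2+1+8=9, c=gid=5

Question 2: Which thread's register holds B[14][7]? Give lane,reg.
c: 7->gid=7  r: 14->r8=1,tid=3,i&1=0
L=7*4+3=31  i=1*2+0=2

31,2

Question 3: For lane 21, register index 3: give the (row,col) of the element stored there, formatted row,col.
lane 21: gr=5 (21/4), th=1 (21%4)
i=3: r=1*2+1+8=11, c=gr=5

11,5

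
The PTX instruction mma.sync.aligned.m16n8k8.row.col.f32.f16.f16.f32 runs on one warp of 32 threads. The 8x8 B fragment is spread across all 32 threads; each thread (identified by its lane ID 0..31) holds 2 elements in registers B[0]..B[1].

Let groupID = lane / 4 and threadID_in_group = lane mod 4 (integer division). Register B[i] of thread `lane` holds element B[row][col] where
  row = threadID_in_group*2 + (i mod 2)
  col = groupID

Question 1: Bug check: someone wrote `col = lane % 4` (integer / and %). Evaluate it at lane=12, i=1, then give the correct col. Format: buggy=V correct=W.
buggy=0 correct=3

`lane % 4`[12,1]->0
lane 12->12/4=3, 12 mod 4=0
i=1  r:2·0+1->1  c:3
col: 0 vs 3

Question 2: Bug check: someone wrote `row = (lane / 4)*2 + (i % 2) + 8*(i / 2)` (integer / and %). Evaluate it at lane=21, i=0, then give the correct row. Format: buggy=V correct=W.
buggy=10 correct=2

`(lane / 4)*2 + (i % 2) + 8*(i / 2)`[21,0]→10
lane 21: G=5 (21/4), T=1 (21%4)
i=0: r=1*2+0=2, c=G=5
row: 10 vs 2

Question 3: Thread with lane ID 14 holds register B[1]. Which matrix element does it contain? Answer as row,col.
5,3

L=14->g=14>>2=3, t=14&3=2
[1]->row 2·2+1=5  col g=3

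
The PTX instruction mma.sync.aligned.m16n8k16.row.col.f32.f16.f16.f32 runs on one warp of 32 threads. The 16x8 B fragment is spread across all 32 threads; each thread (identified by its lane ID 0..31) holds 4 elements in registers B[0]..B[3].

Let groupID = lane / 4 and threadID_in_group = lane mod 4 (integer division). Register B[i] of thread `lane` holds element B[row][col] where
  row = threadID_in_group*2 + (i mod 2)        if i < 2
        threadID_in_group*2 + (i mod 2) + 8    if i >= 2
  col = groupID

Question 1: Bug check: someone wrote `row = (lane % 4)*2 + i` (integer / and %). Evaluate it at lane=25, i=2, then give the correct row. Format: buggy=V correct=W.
buggy=4 correct=10

`(lane % 4)*2 + i`[25,2]=>4
lane 25: grp=6 (25/4), tig=1 (25%4)
i=2: r=1*2+0+8=10, c=grp=6
row: 4 vs 10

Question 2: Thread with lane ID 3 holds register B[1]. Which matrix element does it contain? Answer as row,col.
7,0

L=3->g=3>>2=0, t=3&3=3
[1]->row 3·2+1+0=7  col g=0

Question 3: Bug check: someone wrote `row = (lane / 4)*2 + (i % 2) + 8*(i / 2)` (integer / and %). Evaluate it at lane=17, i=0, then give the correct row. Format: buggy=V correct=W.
buggy=8 correct=2

`(lane / 4)*2 + (i % 2) + 8*(i / 2)`[17,0]=>8
lane 17=>17/4=4, 17 mod 4=1
i=0  r:2·1+0+0=>2  c:4
row: 8 vs 2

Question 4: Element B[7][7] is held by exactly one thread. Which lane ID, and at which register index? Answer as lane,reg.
c: 7->gid=7  r: 7->r8=0,tid=3,i&1=1
L=7*4+3=31  i=0*2+1=1

31,1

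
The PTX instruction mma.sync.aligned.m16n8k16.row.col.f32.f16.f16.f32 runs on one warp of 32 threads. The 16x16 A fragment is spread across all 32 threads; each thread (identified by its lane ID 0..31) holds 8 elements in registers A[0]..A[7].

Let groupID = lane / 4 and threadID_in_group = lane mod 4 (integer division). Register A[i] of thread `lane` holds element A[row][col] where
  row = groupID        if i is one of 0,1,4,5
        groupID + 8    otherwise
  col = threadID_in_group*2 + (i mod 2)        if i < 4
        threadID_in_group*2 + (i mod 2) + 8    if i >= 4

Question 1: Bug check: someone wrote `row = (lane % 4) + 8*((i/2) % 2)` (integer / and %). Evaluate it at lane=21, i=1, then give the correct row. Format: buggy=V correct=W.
buggy=1 correct=5

`(lane % 4) + 8*((i/2) % 2)`[21,1]->1
lane 21->21/4=5, 21 mod 4=1
i=1  r:5+0->5  c:2·1+1+0->3
row: 1 vs 5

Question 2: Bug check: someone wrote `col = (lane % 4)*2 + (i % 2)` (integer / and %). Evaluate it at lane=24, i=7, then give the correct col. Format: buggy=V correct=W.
`(lane % 4)*2 + (i % 2)`[24,7]⇒1
24: gr=6,th=0
[7] (6+8,0*2+1+8) = (14,9)
col: 1 vs 9

buggy=1 correct=9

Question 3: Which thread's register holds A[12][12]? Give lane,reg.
18,6

r:12=>grp=4,rB=1  c:12=>cB=1,tig=2,lo=0
L=4*4+2=18  i=1*4+1*2+0=6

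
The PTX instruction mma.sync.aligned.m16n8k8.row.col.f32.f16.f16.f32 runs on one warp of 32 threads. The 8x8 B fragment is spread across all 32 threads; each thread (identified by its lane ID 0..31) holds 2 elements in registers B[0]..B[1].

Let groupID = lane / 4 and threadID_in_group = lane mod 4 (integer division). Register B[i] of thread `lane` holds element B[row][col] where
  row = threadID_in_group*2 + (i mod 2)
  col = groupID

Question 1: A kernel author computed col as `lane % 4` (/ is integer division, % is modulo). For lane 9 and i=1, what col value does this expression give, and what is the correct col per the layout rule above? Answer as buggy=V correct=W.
buggy=1 correct=2

`lane % 4`[9,1]->1
L=9->g=9>>2=2, t=9&3=1
[1]->row 1·2+1=3  col g=2
col: 1 vs 2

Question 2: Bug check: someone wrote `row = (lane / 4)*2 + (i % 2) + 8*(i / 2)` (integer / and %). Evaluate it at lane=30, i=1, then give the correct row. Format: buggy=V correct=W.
`(lane / 4)*2 + (i % 2) + 8*(i / 2)`[30,1]⇒15
L=30⇒gr=30>>2=7, th=30&3=2
[1]⇒row 2·2+1=5  col gr=7
row: 15 vs 5

buggy=15 correct=5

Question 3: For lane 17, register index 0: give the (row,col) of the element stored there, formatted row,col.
2,4

lane 17: g=4 (17/4), t=1 (17%4)
i=0: r=1*2+0=2, c=g=4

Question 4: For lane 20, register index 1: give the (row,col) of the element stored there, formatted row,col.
1,5

lane 20->20/4=5, 20 mod 4=0
i=1  r:2·0+1->1  c:5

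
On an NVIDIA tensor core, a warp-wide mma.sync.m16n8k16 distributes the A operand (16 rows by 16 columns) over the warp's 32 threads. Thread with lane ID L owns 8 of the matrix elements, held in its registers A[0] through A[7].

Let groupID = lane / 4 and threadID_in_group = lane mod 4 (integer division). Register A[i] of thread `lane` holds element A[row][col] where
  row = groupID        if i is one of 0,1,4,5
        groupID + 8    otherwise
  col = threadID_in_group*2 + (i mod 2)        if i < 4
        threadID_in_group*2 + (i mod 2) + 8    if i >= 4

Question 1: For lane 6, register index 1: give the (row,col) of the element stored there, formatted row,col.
1,5

6: gr=1,th=2
[1] (1+0,2*2+1+0) = (1,5)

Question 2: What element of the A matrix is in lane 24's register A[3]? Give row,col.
14,1

lane 24: grp=6 (24/4), tig=0 (24%4)
i=3: r=6+8=14, c=0*2+1+0=1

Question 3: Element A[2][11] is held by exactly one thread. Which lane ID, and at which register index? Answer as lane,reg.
r=2->g=2,rb=0  c=11->cb=1,t=1,b0=1
L=2*4+1=9  i=1*4+0*2+1=5

9,5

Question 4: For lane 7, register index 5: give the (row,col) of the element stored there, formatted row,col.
1,15

lane 7→7/4=1, 7 mod 4=3
i=5  r:1+0→1  c:2·3+1+8→15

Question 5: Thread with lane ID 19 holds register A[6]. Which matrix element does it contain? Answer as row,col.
12,14

19: G=4,T=3
[6] (4+8,3*2+0+8) = (12,14)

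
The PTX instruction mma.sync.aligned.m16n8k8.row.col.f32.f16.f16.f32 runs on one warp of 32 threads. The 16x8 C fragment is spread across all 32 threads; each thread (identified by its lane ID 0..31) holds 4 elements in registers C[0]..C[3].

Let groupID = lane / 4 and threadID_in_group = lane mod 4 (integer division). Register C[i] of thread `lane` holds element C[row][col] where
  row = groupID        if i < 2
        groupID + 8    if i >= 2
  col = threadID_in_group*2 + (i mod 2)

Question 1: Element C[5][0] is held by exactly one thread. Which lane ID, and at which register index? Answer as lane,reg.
r: 5->gid=5,r8=0  c: 0->tid=0,i&1=0
L=5*4+0=20  i=0*2+0=0

20,0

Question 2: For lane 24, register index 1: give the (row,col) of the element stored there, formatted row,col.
L=24->gid=24>>2=6, tid=24&3=0
[1]->row 6+0=6  col 0·2+1=1

6,1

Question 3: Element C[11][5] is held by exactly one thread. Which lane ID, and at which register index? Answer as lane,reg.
14,3

r=11⇒gr=3,Rb=1  c=5⇒th=2,odd=1
L=3*4+2=14  i=1*2+1=3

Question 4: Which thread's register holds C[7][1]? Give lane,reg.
r:7=>grp=7,rB=0  c:1=>tig=0,lo=1
L=7*4+0=28  i=0*2+1=1

28,1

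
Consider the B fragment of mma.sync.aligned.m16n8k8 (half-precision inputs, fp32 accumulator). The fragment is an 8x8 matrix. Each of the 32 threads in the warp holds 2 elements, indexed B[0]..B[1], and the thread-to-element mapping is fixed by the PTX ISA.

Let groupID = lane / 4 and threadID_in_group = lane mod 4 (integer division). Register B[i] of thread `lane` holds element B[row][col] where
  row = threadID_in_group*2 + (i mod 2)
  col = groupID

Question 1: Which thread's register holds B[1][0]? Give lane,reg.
c=0→G=0  r=1→T=0,p=1
L=0*4+0=0  i=1=1

0,1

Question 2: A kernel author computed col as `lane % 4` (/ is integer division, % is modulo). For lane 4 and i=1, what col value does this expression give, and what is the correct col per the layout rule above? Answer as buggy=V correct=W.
buggy=0 correct=1

`lane % 4`[4,1]→0
4: G=1,T=0
[1] (0*2+1,1) = (1,1)
col: 0 vs 1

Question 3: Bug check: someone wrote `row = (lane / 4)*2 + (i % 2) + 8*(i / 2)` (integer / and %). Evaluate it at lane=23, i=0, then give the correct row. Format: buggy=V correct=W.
buggy=10 correct=6

`(lane / 4)*2 + (i % 2) + 8*(i / 2)`[23,0]⇒10
L=23⇒gr=23>>2=5, th=23&3=3
[0]⇒row 3·2+0=6  col gr=5
row: 10 vs 6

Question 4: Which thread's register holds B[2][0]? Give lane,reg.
c=0→G=0  r=2→T=1,p=0
L=0*4+1=1  i=0=0

1,0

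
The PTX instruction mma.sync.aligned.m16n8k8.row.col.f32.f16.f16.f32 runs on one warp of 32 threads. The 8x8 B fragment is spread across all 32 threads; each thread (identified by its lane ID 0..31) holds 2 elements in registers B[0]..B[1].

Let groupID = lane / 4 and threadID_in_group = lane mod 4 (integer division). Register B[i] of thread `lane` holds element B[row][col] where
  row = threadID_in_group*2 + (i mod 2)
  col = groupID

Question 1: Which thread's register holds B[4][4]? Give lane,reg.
c=4→G=4  r=4→T=2,p=0
L=4*4+2=18  i=0=0

18,0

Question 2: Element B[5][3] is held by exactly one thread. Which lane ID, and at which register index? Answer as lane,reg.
14,1

c=3->g=3  r=5->t=2,b0=1
L=3*4+2=14  i=1=1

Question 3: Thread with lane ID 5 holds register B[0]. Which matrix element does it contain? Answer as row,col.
2,1

lane 5: g=1 (5/4), t=1 (5%4)
i=0: r=1*2+0=2, c=g=1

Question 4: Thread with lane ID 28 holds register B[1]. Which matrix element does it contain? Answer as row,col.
lane 28=>28/4=7, 28 mod 4=0
i=1  r:2·0+1=>1  c:7

1,7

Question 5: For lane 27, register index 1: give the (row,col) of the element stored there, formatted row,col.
L=27=>grp=27>>2=6, tig=27&3=3
[1]=>row 3·2+1=7  col grp=6

7,6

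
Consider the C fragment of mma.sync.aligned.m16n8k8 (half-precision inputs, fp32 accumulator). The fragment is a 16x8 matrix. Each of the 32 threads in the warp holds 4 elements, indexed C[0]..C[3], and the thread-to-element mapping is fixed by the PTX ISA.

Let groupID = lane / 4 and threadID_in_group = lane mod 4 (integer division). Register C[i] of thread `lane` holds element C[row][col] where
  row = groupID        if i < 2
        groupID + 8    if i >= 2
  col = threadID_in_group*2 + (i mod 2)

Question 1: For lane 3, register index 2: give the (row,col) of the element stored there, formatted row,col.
3: G=0,T=3
[2] (0+8,3*2+0) = (8,6)

8,6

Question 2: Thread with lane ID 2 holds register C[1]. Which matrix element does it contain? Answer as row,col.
2: gr=0,th=2
[1] (0+0,2*2+1) = (0,5)

0,5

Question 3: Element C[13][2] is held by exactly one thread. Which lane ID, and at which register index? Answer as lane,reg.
r: 13->gid=5,r8=1  c: 2->tid=1,i&1=0
L=5*4+1=21  i=1*2+0=2

21,2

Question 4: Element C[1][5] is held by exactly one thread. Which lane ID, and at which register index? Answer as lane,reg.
6,1

r:1=>grp=1,rB=0  c:5=>tig=2,lo=1
L=1*4+2=6  i=0*2+1=1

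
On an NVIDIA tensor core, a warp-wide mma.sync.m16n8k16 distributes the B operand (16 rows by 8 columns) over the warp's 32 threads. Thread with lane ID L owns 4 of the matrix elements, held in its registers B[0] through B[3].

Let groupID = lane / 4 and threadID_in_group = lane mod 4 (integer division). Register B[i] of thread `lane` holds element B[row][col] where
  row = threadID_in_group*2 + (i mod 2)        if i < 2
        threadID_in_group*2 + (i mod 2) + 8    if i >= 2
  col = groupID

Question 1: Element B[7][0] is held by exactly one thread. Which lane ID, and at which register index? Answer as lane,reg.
3,1

c:0=>grp=0  r:7=>rB=0,tig=3,lo=1
L=0*4+3=3  i=0*2+1=1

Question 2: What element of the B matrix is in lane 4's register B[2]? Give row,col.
lane 4: gr=1 (4/4), th=0 (4%4)
i=2: r=0*2+0+8=8, c=gr=1

8,1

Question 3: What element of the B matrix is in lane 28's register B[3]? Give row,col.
lane 28=>28/4=7, 28 mod 4=0
i=3  r:2·0+1+8=>9  c:7

9,7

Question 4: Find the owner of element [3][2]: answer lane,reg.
c=2⇒gr=2  r=3⇒Rb=0,th=1,odd=1
L=2*4+1=9  i=0*2+1=1

9,1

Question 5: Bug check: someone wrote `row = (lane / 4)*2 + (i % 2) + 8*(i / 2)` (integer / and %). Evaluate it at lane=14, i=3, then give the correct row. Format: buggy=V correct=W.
buggy=15 correct=13

`(lane / 4)*2 + (i % 2) + 8*(i / 2)`[14,3]->15
lane 14: gid=3 (14/4), tid=2 (14%4)
i=3: r=2*2+1+8=13, c=gid=3
row: 15 vs 13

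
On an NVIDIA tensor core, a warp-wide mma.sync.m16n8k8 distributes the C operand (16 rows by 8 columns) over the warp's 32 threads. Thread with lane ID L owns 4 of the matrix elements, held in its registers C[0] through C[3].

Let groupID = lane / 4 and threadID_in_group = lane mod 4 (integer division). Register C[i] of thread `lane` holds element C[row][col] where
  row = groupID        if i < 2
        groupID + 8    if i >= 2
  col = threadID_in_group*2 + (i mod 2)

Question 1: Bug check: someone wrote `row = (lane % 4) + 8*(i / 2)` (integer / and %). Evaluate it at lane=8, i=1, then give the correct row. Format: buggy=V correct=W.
`(lane % 4) + 8*(i / 2)`[8,1]=>0
lane 8=>8/4=2, 8 mod 4=0
i=1  r:2+0=>2  c:2·0+1=>1
row: 0 vs 2

buggy=0 correct=2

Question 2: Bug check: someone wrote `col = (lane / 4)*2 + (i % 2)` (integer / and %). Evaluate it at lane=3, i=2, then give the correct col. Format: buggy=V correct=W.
`(lane / 4)*2 + (i % 2)`[3,2]=>0
L=3=>grp=3>>2=0, tig=3&3=3
[2]=>row 0+8=8  col 3·2+0=6
col: 0 vs 6

buggy=0 correct=6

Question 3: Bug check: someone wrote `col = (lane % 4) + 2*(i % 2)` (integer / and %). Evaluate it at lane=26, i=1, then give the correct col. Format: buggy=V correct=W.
buggy=4 correct=5

`(lane % 4) + 2*(i % 2)`[26,1]->4
26: gid=6,tid=2
[1] (6+0,2*2+1) = (6,5)
col: 4 vs 5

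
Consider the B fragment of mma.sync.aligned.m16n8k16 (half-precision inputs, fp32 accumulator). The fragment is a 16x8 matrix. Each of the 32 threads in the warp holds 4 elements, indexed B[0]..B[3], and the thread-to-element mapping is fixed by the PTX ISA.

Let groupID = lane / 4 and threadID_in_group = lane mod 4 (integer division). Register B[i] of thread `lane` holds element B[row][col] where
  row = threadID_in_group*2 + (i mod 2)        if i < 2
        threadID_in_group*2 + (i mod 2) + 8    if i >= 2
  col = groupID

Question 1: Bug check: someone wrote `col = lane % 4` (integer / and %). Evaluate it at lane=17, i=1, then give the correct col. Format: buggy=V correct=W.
buggy=1 correct=4

`lane % 4`[17,1]⇒1
lane 17: gr=4 (17/4), th=1 (17%4)
i=1: r=1*2+1+0=3, c=gr=4
col: 1 vs 4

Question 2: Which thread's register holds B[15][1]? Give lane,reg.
7,3

c=1→G=1  r=15→rhi=1,T=3,p=1
L=1*4+3=7  i=1*2+1=3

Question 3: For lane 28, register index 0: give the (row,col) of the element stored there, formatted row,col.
lane 28->28/4=7, 28 mod 4=0
i=0  r:2·0+0+0->0  c:7

0,7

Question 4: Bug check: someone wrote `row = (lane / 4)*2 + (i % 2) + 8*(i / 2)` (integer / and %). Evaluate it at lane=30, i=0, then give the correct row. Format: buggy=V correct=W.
`(lane / 4)*2 + (i % 2) + 8*(i / 2)`[30,0]->14
lane 30: gid=7 (30/4), tid=2 (30%4)
i=0: r=2*2+0+0=4, c=gid=7
row: 14 vs 4

buggy=14 correct=4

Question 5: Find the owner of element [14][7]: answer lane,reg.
c=7->g=7  r=14->rb=1,t=3,b0=0
L=7*4+3=31  i=1*2+0=2

31,2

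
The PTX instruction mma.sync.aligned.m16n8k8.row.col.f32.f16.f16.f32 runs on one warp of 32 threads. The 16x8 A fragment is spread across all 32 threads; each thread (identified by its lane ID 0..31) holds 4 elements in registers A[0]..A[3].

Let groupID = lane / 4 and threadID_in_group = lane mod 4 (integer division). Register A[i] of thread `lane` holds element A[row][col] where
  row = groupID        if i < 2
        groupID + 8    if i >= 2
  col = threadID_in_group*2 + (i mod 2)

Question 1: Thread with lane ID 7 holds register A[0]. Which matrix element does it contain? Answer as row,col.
lane 7->7/4=1, 7 mod 4=3
i=0  r:1+0->1  c:2·3+0->6

1,6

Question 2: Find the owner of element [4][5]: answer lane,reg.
r=4->g=4,rb=0  c=5->t=2,b0=1
L=4*4+2=18  i=0*2+1=1

18,1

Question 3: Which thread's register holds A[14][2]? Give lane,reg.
r=14→G=6,rhi=1  c=2→T=1,p=0
L=6*4+1=25  i=1*2+0=2

25,2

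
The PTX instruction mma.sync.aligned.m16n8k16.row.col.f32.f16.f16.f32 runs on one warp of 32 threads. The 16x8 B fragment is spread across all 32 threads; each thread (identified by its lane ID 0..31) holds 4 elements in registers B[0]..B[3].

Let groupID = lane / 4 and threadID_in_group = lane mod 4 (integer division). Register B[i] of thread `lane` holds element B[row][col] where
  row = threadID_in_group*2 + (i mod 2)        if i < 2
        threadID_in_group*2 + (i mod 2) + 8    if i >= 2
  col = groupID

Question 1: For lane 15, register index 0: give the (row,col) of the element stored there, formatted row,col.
lane 15->15/4=3, 15 mod 4=3
i=0  r:2·3+0+0->6  c:3

6,3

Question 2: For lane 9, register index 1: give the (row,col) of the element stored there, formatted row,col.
3,2

9: G=2,T=1
[1] (1*2+1+0,2) = (3,2)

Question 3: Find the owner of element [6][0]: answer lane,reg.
3,0

c=0->g=0  r=6->rb=0,t=3,b0=0
L=0*4+3=3  i=0*2+0=0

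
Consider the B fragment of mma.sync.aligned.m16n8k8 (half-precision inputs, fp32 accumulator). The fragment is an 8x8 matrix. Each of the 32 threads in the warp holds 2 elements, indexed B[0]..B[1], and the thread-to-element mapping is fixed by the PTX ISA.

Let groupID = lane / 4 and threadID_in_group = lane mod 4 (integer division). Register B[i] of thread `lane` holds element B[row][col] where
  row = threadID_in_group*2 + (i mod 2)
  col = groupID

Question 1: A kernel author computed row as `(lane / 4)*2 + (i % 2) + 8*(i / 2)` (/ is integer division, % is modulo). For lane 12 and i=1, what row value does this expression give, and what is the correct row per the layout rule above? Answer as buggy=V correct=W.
`(lane / 4)*2 + (i % 2) + 8*(i / 2)`[12,1]->7
lane 12->12/4=3, 12 mod 4=0
i=1  r:2·0+1->1  c:3
row: 7 vs 1

buggy=7 correct=1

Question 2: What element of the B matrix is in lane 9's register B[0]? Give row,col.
lane 9→9/4=2, 9 mod 4=1
i=0  r:2·1+0→2  c:2

2,2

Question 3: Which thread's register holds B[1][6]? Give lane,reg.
c:6=>grp=6  r:1=>tig=0,lo=1
L=6*4+0=24  i=1=1

24,1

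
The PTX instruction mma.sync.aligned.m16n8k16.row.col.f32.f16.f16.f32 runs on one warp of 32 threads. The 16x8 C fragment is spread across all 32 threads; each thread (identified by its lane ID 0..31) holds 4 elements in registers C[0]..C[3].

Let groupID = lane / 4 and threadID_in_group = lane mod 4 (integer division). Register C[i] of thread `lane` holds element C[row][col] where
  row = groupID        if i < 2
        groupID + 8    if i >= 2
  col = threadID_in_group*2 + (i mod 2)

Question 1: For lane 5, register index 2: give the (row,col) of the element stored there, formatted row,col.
lane 5→5/4=1, 5 mod 4=1
i=2  r:1+8→9  c:2·1+0→2

9,2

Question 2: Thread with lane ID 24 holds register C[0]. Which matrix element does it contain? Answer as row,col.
6,0

24: gid=6,tid=0
[0] (6+0,0*2+0) = (6,0)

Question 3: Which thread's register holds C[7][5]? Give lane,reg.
r:7=>grp=7,rB=0  c:5=>tig=2,lo=1
L=7*4+2=30  i=0*2+1=1

30,1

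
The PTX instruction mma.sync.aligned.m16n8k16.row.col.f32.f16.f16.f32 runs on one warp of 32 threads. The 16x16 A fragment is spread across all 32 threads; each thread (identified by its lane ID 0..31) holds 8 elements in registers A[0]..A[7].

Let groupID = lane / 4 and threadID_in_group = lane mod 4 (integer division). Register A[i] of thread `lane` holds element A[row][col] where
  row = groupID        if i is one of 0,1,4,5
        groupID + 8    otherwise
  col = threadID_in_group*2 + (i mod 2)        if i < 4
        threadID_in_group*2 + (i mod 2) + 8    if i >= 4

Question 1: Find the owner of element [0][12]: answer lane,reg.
2,4

r=0⇒gr=0,Rb=0  c=12⇒Cb=1,th=2,odd=0
L=0*4+2=2  i=1*4+0*2+0=4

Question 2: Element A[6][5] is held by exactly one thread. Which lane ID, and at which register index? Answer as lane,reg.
26,1

r: 6->gid=6,r8=0  c: 5->c8=0,tid=2,i&1=1
L=6*4+2=26  i=0*4+0*2+1=1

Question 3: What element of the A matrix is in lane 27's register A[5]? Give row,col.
27: gid=6,tid=3
[5] (6+0,3*2+1+8) = (6,15)

6,15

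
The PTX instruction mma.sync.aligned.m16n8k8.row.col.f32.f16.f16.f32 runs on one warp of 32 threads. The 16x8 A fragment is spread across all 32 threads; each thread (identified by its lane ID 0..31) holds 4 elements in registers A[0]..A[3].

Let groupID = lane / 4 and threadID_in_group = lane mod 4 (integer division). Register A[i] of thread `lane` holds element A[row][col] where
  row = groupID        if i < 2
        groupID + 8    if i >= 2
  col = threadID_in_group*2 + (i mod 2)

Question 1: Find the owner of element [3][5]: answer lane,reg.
14,1

r=3⇒gr=3,Rb=0  c=5⇒th=2,odd=1
L=3*4+2=14  i=0*2+1=1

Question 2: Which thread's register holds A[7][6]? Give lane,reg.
31,0

r: 7->gid=7,r8=0  c: 6->tid=3,i&1=0
L=7*4+3=31  i=0*2+0=0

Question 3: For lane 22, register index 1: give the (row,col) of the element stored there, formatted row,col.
22: gid=5,tid=2
[1] (5+0,2*2+1) = (5,5)

5,5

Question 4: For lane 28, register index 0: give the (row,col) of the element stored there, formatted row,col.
lane 28: grp=7 (28/4), tig=0 (28%4)
i=0: r=7+0=7, c=0*2+0=0

7,0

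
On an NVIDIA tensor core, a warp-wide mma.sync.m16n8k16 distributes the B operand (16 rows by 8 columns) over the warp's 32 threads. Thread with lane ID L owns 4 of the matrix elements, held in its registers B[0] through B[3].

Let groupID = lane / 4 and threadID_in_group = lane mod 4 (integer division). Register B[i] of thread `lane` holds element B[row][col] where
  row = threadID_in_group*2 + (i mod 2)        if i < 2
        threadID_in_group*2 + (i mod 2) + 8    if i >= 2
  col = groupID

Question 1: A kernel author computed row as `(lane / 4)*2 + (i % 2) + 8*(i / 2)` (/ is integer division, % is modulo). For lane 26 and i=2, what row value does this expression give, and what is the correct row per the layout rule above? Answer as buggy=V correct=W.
buggy=20 correct=12

`(lane / 4)*2 + (i % 2) + 8*(i / 2)`[26,2]->20
L=26->g=26>>2=6, t=26&3=2
[2]->row 2·2+0+8=12  col g=6
row: 20 vs 12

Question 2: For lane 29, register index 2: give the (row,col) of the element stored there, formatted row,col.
L=29⇒gr=29>>2=7, th=29&3=1
[2]⇒row 1·2+0+8=10  col gr=7

10,7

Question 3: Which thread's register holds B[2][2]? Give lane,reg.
c=2->g=2  r=2->rb=0,t=1,b0=0
L=2*4+1=9  i=0*2+0=0

9,0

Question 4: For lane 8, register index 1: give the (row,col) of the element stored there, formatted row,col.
1,2

8: g=2,t=0
[1] (0*2+1+0,2) = (1,2)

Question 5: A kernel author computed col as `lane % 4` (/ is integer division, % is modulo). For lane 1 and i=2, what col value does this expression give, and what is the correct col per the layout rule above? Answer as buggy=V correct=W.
buggy=1 correct=0

`lane % 4`[1,2]→1
1: G=0,T=1
[2] (1*2+0+8,0) = (10,0)
col: 1 vs 0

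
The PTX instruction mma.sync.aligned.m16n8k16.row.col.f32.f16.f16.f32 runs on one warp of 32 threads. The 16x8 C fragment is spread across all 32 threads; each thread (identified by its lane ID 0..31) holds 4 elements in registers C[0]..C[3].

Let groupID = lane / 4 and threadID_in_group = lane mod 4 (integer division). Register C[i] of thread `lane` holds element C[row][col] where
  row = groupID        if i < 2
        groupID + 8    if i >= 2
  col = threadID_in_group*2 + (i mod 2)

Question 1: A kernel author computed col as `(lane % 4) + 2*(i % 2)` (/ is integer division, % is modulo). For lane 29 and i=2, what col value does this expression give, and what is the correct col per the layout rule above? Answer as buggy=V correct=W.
buggy=1 correct=2

`(lane % 4) + 2*(i % 2)`[29,2]=>1
L=29=>grp=29>>2=7, tig=29&3=1
[2]=>row 7+8=15  col 1·2+0=2
col: 1 vs 2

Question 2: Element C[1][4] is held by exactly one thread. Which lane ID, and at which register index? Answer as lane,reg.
r: 1->gid=1,r8=0  c: 4->tid=2,i&1=0
L=1*4+2=6  i=0*2+0=0

6,0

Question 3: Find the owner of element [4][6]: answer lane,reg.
19,0

r: 4->gid=4,r8=0  c: 6->tid=3,i&1=0
L=4*4+3=19  i=0*2+0=0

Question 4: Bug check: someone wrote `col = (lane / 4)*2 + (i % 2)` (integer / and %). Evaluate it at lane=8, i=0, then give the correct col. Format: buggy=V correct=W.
buggy=4 correct=0

`(lane / 4)*2 + (i % 2)`[8,0]⇒4
lane 8: gr=2 (8/4), th=0 (8%4)
i=0: r=2+0=2, c=0*2+0=0
col: 4 vs 0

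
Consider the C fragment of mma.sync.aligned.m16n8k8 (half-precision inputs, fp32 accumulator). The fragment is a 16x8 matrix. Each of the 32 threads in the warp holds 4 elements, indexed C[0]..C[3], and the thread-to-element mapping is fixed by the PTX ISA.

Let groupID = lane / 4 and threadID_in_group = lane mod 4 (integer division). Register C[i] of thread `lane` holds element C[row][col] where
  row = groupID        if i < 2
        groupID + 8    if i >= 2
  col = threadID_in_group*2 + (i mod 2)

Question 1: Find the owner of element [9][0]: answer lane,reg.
r: 9->gid=1,r8=1  c: 0->tid=0,i&1=0
L=1*4+0=4  i=1*2+0=2

4,2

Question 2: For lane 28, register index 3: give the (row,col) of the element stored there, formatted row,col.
15,1

lane 28→28/4=7, 28 mod 4=0
i=3  r:7+8→15  c:2·0+1→1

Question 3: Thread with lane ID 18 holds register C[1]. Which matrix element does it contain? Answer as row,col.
L=18⇒gr=18>>2=4, th=18&3=2
[1]⇒row 4+0=4  col 2·2+1=5

4,5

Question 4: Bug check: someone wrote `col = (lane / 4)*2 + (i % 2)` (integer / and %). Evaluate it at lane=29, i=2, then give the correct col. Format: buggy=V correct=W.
buggy=14 correct=2

`(lane / 4)*2 + (i % 2)`[29,2]=>14
L=29=>grp=29>>2=7, tig=29&3=1
[2]=>row 7+8=15  col 1·2+0=2
col: 14 vs 2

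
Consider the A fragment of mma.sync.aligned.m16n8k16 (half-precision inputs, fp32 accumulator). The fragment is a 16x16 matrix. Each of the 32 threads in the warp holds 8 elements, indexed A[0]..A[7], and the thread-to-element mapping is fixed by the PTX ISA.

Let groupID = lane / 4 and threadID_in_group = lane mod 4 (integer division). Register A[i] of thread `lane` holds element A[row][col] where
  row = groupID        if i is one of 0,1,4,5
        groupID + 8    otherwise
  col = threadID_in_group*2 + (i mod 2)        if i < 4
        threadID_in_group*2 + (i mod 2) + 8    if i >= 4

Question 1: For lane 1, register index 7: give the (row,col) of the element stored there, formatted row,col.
8,11

lane 1->1/4=0, 1 mod 4=1
i=7  r:0+8->8  c:2·1+1+8->11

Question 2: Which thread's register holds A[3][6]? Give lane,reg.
r=3->g=3,rb=0  c=6->cb=0,t=3,b0=0
L=3*4+3=15  i=0*4+0*2+0=0

15,0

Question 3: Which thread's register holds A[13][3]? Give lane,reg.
r: 13->gid=5,r8=1  c: 3->c8=0,tid=1,i&1=1
L=5*4+1=21  i=0*4+1*2+1=3

21,3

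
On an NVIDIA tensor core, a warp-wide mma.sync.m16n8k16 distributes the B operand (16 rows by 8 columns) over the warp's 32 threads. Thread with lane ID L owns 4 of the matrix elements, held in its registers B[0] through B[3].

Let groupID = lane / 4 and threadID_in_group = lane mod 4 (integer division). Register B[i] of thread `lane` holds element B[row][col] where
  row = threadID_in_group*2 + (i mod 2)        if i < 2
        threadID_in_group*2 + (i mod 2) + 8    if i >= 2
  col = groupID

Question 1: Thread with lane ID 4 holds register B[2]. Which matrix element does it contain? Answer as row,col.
8,1

4: grp=1,tig=0
[2] (0*2+0+8,1) = (8,1)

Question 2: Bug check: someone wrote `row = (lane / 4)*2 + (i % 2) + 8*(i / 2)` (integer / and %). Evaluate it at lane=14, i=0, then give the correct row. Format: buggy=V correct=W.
buggy=6 correct=4

`(lane / 4)*2 + (i % 2) + 8*(i / 2)`[14,0]->6
14: g=3,t=2
[0] (2*2+0+0,3) = (4,3)
row: 6 vs 4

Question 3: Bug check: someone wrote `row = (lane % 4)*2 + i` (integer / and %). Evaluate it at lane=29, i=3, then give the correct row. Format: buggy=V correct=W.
buggy=5 correct=11

`(lane % 4)*2 + i`[29,3]=>5
29: grp=7,tig=1
[3] (1*2+1+8,7) = (11,7)
row: 5 vs 11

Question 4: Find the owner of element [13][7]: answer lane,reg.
30,3

c:7=>grp=7  r:13=>rB=1,tig=2,lo=1
L=7*4+2=30  i=1*2+1=3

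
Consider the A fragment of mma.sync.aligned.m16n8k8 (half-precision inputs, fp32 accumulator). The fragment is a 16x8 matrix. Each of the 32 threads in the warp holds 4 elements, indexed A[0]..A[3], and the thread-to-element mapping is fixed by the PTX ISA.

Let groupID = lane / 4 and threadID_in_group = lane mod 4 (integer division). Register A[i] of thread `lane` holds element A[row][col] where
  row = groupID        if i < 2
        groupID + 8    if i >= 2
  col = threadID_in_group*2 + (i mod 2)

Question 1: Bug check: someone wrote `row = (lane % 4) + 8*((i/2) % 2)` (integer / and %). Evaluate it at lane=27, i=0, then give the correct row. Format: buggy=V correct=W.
buggy=3 correct=6

`(lane % 4) + 8*((i/2) % 2)`[27,0]⇒3
lane 27: gr=6 (27/4), th=3 (27%4)
i=0: r=6+0=6, c=3*2+0=6
row: 3 vs 6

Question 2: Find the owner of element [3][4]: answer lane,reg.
r=3⇒gr=3,Rb=0  c=4⇒th=2,odd=0
L=3*4+2=14  i=0*2+0=0

14,0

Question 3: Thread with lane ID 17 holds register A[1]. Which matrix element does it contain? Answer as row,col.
4,3

17: G=4,T=1
[1] (4+0,1*2+1) = (4,3)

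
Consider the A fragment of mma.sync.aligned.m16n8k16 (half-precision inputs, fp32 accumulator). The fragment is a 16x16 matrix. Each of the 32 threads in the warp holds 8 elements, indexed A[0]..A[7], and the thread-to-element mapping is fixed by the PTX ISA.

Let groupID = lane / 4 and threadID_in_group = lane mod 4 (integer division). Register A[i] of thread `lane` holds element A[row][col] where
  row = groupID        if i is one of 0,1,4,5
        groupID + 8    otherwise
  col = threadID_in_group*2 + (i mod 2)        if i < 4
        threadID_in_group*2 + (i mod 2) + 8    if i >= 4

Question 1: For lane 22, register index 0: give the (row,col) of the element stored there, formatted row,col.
5,4

22: grp=5,tig=2
[0] (5+0,2*2+0+0) = (5,4)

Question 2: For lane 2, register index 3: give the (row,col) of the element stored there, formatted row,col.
8,5

lane 2: g=0 (2/4), t=2 (2%4)
i=3: r=0+8=8, c=2*2+1+0=5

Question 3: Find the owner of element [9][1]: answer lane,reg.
4,3

r: 9->gid=1,r8=1  c: 1->c8=0,tid=0,i&1=1
L=1*4+0=4  i=0*4+1*2+1=3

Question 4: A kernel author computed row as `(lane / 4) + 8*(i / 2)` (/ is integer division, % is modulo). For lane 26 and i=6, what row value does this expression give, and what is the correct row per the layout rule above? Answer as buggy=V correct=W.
buggy=30 correct=14

`(lane / 4) + 8*(i / 2)`[26,6]→30
lane 26→26/4=6, 26 mod 4=2
i=6  r:6+8→14  c:2·2+0+8→12
row: 30 vs 14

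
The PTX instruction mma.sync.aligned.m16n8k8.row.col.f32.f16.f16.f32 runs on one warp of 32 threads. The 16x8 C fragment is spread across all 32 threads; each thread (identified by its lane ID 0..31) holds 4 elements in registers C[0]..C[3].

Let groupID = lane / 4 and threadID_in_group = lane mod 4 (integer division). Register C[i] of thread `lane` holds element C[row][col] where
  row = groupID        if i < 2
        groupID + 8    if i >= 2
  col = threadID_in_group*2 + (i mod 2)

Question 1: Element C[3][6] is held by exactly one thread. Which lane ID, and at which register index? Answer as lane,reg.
15,0

r:3=>grp=3,rB=0  c:6=>tig=3,lo=0
L=3*4+3=15  i=0*2+0=0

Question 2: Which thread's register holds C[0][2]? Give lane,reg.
1,0

r=0⇒gr=0,Rb=0  c=2⇒th=1,odd=0
L=0*4+1=1  i=0*2+0=0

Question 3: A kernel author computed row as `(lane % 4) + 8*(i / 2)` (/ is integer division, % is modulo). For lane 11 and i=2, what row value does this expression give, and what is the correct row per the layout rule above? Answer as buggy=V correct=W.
`(lane % 4) + 8*(i / 2)`[11,2]->11
lane 11->11/4=2, 11 mod 4=3
i=2  r:2+8->10  c:2·3+0->6
row: 11 vs 10

buggy=11 correct=10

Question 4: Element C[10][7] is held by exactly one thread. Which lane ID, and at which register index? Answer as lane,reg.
11,3

r: 10->gid=2,r8=1  c: 7->tid=3,i&1=1
L=2*4+3=11  i=1*2+1=3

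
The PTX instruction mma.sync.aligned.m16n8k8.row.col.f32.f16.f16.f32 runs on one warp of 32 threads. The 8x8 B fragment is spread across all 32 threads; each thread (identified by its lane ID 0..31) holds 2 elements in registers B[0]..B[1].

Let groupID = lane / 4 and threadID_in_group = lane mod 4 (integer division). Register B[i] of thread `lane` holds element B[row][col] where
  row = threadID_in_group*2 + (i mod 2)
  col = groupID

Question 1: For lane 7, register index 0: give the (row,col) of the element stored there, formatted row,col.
6,1

7: grp=1,tig=3
[0] (3*2+0,1) = (6,1)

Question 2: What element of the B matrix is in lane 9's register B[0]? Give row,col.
2,2

L=9->g=9>>2=2, t=9&3=1
[0]->row 1·2+0=2  col g=2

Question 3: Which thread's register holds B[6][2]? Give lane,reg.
c:2=>grp=2  r:6=>tig=3,lo=0
L=2*4+3=11  i=0=0

11,0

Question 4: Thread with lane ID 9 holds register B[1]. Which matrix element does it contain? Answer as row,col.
lane 9: gr=2 (9/4), th=1 (9%4)
i=1: r=1*2+1=3, c=gr=2

3,2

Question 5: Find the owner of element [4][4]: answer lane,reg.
c=4→G=4  r=4→T=2,p=0
L=4*4+2=18  i=0=0

18,0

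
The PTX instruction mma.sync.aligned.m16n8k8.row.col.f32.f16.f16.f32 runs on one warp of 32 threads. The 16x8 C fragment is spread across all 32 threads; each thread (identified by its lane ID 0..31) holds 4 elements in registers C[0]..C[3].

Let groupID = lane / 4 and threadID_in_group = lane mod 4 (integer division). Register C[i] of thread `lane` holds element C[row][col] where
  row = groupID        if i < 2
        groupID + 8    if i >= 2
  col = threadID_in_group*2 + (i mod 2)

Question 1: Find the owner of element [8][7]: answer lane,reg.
3,3

r:8=>grp=0,rB=1  c:7=>tig=3,lo=1
L=0*4+3=3  i=1*2+1=3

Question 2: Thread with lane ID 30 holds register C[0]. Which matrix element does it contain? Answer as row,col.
7,4

lane 30->30/4=7, 30 mod 4=2
i=0  r:7+0->7  c:2·2+0->4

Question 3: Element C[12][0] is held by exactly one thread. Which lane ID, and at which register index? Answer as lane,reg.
16,2

r=12→G=4,rhi=1  c=0→T=0,p=0
L=4*4+0=16  i=1*2+0=2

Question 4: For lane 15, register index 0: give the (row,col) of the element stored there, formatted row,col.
lane 15→15/4=3, 15 mod 4=3
i=0  r:3+0→3  c:2·3+0→6

3,6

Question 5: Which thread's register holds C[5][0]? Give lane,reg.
20,0

r=5⇒gr=5,Rb=0  c=0⇒th=0,odd=0
L=5*4+0=20  i=0*2+0=0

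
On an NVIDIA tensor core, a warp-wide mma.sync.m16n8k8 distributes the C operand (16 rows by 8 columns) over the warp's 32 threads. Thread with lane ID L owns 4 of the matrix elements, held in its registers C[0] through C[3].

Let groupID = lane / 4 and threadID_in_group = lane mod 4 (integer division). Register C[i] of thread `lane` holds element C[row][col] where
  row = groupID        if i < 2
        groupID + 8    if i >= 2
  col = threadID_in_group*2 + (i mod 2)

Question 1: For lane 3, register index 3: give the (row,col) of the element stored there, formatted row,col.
8,7

L=3=>grp=3>>2=0, tig=3&3=3
[3]=>row 0+8=8  col 3·2+1=7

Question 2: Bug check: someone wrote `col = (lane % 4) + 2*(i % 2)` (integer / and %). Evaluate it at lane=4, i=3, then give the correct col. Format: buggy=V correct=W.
`(lane % 4) + 2*(i % 2)`[4,3]->2
lane 4->4/4=1, 4 mod 4=0
i=3  r:1+8->9  c:2·0+1->1
col: 2 vs 1

buggy=2 correct=1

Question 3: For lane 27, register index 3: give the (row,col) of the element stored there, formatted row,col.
L=27⇒gr=27>>2=6, th=27&3=3
[3]⇒row 6+8=14  col 3·2+1=7

14,7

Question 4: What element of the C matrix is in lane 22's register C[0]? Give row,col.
22: gr=5,th=2
[0] (5+0,2*2+0) = (5,4)

5,4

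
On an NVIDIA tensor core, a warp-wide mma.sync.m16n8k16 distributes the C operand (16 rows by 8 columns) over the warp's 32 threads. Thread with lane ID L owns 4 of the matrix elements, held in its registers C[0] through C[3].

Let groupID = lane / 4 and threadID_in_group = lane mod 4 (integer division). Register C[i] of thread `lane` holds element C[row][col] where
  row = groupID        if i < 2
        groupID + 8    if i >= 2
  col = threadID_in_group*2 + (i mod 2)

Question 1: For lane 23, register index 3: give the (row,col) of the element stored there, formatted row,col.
13,7

23: G=5,T=3
[3] (5+8,3*2+1) = (13,7)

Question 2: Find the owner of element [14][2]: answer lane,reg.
r=14->g=6,rb=1  c=2->t=1,b0=0
L=6*4+1=25  i=1*2+0=2

25,2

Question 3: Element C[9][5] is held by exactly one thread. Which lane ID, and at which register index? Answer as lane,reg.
r=9->g=1,rb=1  c=5->t=2,b0=1
L=1*4+2=6  i=1*2+1=3

6,3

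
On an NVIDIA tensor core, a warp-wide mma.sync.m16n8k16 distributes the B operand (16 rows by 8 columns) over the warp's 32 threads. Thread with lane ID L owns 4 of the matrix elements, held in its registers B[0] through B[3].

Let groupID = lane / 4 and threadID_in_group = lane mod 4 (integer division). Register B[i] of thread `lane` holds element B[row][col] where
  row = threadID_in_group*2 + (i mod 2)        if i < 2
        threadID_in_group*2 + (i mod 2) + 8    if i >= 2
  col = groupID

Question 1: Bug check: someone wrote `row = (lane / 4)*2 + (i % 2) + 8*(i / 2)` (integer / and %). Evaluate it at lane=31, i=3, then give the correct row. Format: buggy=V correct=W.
buggy=23 correct=15

`(lane / 4)*2 + (i % 2) + 8*(i / 2)`[31,3]⇒23
L=31⇒gr=31>>2=7, th=31&3=3
[3]⇒row 3·2+1+8=15  col gr=7
row: 23 vs 15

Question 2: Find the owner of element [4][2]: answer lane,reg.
10,0

c=2⇒gr=2  r=4⇒Rb=0,th=2,odd=0
L=2*4+2=10  i=0*2+0=0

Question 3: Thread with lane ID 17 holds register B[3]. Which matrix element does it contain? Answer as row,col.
11,4

L=17⇒gr=17>>2=4, th=17&3=1
[3]⇒row 1·2+1+8=11  col gr=4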